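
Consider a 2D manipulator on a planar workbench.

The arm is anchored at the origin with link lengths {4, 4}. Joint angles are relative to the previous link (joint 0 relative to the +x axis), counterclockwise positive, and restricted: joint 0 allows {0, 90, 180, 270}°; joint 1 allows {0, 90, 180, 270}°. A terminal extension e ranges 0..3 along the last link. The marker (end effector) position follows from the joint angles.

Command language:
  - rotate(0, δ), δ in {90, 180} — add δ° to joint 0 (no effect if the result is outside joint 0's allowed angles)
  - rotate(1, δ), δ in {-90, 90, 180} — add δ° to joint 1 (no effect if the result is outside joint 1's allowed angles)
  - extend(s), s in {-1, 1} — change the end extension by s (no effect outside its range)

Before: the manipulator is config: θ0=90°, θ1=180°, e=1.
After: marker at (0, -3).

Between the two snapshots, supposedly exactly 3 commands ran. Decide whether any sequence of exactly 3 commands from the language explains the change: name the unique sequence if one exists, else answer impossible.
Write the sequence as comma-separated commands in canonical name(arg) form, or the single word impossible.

t0: config: θ0=90°, θ1=180°, e=1
[1] after extend(1): config: θ0=90°, θ1=180°, e=2
[2] after extend(1): config: θ0=90°, θ1=180°, e=3
[3] after extend(1): config: θ0=90°, θ1=180°, e=3
no rival 3-sequence matches.

extend(1), extend(1), extend(1)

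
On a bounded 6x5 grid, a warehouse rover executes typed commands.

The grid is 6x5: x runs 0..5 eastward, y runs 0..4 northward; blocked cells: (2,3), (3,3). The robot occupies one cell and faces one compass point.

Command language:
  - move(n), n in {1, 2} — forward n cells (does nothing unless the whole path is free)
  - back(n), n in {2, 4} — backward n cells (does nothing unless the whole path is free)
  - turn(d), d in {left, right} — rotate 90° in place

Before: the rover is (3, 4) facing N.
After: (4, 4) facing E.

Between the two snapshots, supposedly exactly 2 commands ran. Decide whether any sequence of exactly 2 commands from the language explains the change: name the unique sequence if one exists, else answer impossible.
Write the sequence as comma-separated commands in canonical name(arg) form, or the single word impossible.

key: running move(1) before turn(right) would end elsewhere — order is forced
t0: (3, 4) facing N
[1] after turn(right): (3, 4) facing E
[2] after move(1): (4, 4) facing E
uniquely the one of 36 2-step routes that fits.

turn(right), move(1)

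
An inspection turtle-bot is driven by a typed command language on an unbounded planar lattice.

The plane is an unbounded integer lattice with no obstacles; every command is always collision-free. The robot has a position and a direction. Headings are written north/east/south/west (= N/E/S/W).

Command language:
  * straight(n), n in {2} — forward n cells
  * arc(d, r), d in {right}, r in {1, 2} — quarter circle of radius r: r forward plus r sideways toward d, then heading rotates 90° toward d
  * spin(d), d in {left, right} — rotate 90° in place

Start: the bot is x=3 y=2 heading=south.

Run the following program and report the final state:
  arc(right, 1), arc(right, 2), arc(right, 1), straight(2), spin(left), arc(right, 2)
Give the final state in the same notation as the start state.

x=5 y=6 heading=east

start: x=3 y=2 heading=south
step 1 (arc(right, 1)): x=2 y=1 heading=west
step 2 (arc(right, 2)): x=0 y=3 heading=north
step 3 (arc(right, 1)): x=1 y=4 heading=east
step 4 (straight(2)): x=3 y=4 heading=east
step 5 (spin(left)): x=3 y=4 heading=north
step 6 (arc(right, 2)): x=5 y=6 heading=east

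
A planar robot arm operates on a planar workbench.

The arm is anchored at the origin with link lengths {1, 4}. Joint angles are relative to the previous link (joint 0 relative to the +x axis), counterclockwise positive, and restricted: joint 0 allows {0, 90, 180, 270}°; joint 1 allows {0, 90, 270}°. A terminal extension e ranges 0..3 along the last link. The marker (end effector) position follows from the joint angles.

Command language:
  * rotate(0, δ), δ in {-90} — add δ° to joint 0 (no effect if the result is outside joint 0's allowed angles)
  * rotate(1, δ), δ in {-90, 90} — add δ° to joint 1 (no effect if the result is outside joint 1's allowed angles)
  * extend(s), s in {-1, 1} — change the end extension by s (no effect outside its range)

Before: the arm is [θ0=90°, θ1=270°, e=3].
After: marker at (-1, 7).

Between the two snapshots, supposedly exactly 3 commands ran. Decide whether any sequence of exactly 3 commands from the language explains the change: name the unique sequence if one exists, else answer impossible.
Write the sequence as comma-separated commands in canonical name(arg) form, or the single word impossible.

start: [θ0=90°, θ1=270°, e=3]
step 1 (rotate(0, -90)): [θ0=0°, θ1=270°, e=3]
step 2 (rotate(0, -90)): [θ0=270°, θ1=270°, e=3]
step 3 (rotate(0, -90)): [θ0=180°, θ1=270°, e=3]
no rival 3-sequence matches.

rotate(0, -90), rotate(0, -90), rotate(0, -90)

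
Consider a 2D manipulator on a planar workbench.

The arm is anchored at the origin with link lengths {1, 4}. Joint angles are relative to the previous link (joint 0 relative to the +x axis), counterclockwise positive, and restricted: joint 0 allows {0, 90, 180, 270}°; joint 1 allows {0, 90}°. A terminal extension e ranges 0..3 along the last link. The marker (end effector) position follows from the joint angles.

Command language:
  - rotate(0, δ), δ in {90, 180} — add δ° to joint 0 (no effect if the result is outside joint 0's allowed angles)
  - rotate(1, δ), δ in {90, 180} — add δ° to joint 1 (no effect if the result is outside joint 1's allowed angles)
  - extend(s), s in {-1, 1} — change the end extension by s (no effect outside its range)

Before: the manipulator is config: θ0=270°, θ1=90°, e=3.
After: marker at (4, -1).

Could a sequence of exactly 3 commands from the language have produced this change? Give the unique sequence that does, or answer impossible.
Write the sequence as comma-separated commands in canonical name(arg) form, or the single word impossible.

extend(-1), extend(-1), extend(-1)

start: config: θ0=270°, θ1=90°, e=3
step 1 (extend(-1)): config: θ0=270°, θ1=90°, e=2
step 2 (extend(-1)): config: θ0=270°, θ1=90°, e=1
step 3 (extend(-1)): config: θ0=270°, θ1=90°, e=0
uniquely the one of 216 3-step routes that fits.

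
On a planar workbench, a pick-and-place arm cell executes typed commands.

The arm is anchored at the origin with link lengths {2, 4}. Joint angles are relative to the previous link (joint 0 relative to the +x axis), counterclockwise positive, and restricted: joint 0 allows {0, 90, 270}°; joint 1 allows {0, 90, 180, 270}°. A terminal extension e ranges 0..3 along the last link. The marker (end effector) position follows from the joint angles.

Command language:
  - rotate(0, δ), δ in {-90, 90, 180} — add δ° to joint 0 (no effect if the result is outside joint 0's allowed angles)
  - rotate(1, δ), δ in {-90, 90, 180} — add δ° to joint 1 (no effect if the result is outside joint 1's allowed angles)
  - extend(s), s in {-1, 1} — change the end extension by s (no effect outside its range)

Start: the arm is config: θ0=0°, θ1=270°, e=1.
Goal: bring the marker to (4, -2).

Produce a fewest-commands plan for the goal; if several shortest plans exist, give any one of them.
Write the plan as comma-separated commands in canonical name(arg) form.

rotate(1, 180), extend(-1), rotate(0, -90)

begin: config: θ0=0°, θ1=270°, e=1
[1] after rotate(1, 180): config: θ0=0°, θ1=90°, e=1
[2] after extend(-1): config: θ0=0°, θ1=90°, e=0
[3] after rotate(0, -90): config: θ0=270°, θ1=90°, e=0
nothing shorter than 3 reaches the goal.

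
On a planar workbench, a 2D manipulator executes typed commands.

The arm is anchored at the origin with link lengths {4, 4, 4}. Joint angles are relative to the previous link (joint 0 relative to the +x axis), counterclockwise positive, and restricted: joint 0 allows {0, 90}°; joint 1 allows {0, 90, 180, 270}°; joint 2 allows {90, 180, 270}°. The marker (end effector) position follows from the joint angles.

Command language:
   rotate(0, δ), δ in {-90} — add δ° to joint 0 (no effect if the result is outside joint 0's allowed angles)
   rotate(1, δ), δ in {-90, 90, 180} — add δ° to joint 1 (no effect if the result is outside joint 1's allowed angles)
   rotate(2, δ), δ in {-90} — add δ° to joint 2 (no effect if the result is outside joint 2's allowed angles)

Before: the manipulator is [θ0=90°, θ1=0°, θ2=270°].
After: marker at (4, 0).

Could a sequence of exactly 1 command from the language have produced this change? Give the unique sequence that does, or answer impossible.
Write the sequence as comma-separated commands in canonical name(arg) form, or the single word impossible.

rotate(1, -90)

initial: [θ0=90°, θ1=0°, θ2=270°]
[1] after rotate(1, -90): [θ0=90°, θ1=270°, θ2=270°]
no other 1-command option fits: unique.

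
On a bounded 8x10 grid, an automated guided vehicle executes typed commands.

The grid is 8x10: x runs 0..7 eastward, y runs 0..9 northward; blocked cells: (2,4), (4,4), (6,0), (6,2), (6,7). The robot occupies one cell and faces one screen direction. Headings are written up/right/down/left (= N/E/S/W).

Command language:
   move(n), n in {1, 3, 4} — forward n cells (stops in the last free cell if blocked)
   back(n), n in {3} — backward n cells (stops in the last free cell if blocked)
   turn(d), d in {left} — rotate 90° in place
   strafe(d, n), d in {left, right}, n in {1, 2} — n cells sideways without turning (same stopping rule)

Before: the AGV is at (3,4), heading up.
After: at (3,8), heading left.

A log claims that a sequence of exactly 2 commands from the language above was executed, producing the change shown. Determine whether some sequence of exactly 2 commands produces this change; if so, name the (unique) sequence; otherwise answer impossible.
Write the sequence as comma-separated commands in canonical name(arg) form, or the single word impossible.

key: position moved to (3,8) AND the heading swung to W — translation plus rotation needed
begin: at (3,4), heading up
1. move(4) → at (3,8), heading up
2. turn(left) → at (3,8), heading left
no rival 2-sequence matches.

move(4), turn(left)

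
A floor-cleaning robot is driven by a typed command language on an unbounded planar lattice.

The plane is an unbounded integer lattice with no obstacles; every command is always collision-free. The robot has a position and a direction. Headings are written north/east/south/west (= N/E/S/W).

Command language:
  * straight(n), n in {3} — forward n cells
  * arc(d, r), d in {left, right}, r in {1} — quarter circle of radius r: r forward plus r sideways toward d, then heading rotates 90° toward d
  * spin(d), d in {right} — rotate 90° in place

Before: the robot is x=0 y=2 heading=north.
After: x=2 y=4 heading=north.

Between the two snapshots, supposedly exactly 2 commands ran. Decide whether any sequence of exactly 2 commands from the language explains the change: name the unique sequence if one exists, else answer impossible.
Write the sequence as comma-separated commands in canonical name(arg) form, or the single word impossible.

arc(right, 1), arc(left, 1)

key: order matters: swapping arc(right, 1) and arc(left, 1) lands elsewhere
initial: x=0 y=2 heading=north
t=1 arc(right, 1) ⇒ x=1 y=3 heading=east
t=2 arc(left, 1) ⇒ x=2 y=4 heading=north
no other 2-command option fits: unique.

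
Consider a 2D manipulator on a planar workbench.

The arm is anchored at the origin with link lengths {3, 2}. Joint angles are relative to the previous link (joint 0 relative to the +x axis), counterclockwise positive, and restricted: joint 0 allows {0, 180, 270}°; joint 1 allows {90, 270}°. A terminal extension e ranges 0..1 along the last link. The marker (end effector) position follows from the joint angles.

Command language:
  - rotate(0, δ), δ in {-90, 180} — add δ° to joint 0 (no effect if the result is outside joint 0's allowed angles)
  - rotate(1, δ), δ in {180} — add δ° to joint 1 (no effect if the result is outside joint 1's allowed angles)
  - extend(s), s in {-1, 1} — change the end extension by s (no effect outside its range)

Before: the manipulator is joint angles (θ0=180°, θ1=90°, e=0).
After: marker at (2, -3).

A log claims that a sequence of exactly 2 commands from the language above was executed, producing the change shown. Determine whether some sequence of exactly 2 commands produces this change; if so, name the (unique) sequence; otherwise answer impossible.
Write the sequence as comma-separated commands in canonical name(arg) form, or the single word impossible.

rotate(0, 180), rotate(0, -90)

key: order matters: swapping rotate(0, 180) and rotate(0, -90) lands elsewhere
initial: joint angles (θ0=180°, θ1=90°, e=0)
t=1 rotate(0, 180) ⇒ joint angles (θ0=0°, θ1=90°, e=0)
t=2 rotate(0, -90) ⇒ joint angles (θ0=270°, θ1=90°, e=0)
uniquely the one of 25 2-step routes that fits.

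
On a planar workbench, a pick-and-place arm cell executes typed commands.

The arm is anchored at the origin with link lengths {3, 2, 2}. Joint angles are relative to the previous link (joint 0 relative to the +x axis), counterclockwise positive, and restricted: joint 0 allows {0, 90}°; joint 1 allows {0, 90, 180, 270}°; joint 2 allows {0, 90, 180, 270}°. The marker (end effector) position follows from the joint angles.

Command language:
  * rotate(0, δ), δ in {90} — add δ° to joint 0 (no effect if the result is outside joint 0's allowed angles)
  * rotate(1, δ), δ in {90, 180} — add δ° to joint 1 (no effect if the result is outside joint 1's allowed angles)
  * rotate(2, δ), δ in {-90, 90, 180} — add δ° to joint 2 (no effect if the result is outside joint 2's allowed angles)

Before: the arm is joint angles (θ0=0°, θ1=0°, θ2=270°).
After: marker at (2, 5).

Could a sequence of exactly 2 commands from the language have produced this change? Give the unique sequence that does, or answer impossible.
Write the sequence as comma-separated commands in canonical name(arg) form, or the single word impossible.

start: joint angles (θ0=0°, θ1=0°, θ2=270°)
1. rotate(0, 90) → joint angles (θ0=90°, θ1=0°, θ2=270°)
2. rotate(0, 90) → joint angles (θ0=90°, θ1=0°, θ2=270°)
no other 2-command option fits: unique.

rotate(0, 90), rotate(0, 90)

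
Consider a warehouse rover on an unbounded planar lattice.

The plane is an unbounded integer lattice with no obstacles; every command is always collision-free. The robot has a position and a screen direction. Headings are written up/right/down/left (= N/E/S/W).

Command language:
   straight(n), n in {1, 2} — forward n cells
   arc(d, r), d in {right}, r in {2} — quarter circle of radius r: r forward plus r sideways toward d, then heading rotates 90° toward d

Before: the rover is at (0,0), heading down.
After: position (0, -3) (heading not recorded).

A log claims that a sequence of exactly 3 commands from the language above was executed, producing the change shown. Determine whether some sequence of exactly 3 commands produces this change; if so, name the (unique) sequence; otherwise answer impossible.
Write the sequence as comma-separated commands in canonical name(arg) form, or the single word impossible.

t0: at (0,0), heading down
1. straight(1) → at (0,-1), heading down
2. straight(1) → at (0,-2), heading down
3. straight(1) → at (0,-3), heading down
uniquely the one of 27 3-step routes that fits.

straight(1), straight(1), straight(1)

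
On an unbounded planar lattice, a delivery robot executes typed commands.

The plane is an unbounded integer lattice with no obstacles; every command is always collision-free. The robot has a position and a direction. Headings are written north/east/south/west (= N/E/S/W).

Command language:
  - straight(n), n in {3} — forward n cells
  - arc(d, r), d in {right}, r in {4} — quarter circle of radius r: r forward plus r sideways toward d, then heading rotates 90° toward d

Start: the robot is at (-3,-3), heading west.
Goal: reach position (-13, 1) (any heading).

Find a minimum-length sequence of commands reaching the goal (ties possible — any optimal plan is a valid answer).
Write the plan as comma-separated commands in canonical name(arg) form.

straight(3), straight(3), arc(right, 4)

from: at (-3,-3), heading west
step 1 (straight(3)): at (-6,-3), heading west
step 2 (straight(3)): at (-9,-3), heading west
step 3 (arc(right, 4)): at (-13,1), heading north
no 2-step plan works, so 3 is optimal.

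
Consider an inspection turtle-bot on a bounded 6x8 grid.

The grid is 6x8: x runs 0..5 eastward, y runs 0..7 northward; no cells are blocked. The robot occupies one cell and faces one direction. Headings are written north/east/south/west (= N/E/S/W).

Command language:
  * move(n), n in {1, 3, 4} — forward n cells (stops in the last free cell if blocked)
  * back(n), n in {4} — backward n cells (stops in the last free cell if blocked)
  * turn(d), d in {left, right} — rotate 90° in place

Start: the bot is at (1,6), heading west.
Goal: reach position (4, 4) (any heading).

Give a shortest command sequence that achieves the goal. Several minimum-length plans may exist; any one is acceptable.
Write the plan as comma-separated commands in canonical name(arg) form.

move(3), back(4), turn(left), move(1), move(1)

from: at (1,6), heading west
t=1 move(3) ⇒ at (0,6), heading west
t=2 back(4) ⇒ at (4,6), heading west
t=3 turn(left) ⇒ at (4,6), heading south
t=4 move(1) ⇒ at (4,5), heading south
t=5 move(1) ⇒ at (4,4), heading south
minimal: 5 command(s), checked below 5.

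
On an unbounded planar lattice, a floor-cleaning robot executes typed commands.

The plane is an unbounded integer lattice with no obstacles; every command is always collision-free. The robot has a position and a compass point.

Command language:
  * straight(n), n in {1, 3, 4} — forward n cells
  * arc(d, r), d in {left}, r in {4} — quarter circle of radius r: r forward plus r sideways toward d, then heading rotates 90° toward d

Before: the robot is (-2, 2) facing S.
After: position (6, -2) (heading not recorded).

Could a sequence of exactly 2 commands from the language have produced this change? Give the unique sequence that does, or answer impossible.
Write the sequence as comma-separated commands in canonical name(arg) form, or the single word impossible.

arc(left, 4), straight(4)

key: order matters: swapping arc(left, 4) and straight(4) lands elsewhere
start: (-2, 2) facing S
step 1 (arc(left, 4)): (2, -2) facing E
step 2 (straight(4)): (6, -2) facing E
uniquely the one of 16 2-step routes that fits.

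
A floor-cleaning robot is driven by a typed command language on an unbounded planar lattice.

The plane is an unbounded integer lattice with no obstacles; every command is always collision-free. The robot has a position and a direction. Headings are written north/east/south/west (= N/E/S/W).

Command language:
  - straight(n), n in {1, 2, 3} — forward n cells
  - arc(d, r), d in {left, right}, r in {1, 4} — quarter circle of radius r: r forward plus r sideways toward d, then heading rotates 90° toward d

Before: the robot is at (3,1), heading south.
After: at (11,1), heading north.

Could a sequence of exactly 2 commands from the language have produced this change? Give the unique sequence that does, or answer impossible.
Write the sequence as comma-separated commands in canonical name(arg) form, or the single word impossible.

key: cell and facing (now N) both changed — the 2 commands mix motion and turning
start: at (3,1), heading south
[1] after arc(left, 4): at (7,-3), heading east
[2] after arc(left, 4): at (11,1), heading north
uniquely the one of 49 2-step routes that fits.

arc(left, 4), arc(left, 4)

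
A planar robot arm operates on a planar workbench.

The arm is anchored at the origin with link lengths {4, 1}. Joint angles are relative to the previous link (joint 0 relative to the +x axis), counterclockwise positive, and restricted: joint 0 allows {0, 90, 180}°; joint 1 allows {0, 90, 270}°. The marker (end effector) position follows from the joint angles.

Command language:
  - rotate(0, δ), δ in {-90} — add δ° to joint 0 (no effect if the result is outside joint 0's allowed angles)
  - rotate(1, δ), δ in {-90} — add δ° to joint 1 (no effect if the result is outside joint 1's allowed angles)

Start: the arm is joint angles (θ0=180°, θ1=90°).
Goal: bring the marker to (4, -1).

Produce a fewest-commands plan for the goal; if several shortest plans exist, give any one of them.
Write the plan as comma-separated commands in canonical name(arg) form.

rotate(0, -90), rotate(0, -90), rotate(1, -90), rotate(1, -90)

from: joint angles (θ0=180°, θ1=90°)
step 1 (rotate(0, -90)): joint angles (θ0=90°, θ1=90°)
step 2 (rotate(0, -90)): joint angles (θ0=0°, θ1=90°)
step 3 (rotate(1, -90)): joint angles (θ0=0°, θ1=0°)
step 4 (rotate(1, -90)): joint angles (θ0=0°, θ1=270°)
shorter routes all fall short; 4 is best.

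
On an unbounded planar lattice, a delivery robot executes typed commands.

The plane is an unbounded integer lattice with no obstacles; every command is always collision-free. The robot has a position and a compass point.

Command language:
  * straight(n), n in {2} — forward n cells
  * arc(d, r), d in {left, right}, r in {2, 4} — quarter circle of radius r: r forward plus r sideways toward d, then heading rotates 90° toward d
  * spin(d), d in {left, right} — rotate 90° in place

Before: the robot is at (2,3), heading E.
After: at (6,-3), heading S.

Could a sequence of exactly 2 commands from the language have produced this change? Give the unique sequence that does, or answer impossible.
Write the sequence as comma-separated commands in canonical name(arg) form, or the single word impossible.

arc(right, 4), straight(2)

key: running straight(2) before arc(right, 4) would end elsewhere — order is forced
begin: at (2,3), heading E
1. arc(right, 4) → at (6,-1), heading S
2. straight(2) → at (6,-3), heading S
uniquely the one of 49 2-step routes that fits.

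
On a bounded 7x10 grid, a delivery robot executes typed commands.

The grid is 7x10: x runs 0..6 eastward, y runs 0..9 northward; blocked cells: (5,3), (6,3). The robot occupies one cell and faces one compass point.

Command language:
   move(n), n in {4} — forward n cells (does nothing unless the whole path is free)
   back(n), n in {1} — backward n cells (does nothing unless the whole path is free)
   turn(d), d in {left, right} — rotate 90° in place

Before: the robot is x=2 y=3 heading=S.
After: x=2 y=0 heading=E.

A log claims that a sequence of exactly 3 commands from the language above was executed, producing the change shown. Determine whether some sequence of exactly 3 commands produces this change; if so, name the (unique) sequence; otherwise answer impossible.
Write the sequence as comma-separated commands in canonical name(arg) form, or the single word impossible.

key: order matters: swapping back(1) and turn(left) lands elsewhere
from: x=2 y=3 heading=S
[1] after back(1): x=2 y=4 heading=S
[2] after move(4): x=2 y=0 heading=S
[3] after turn(left): x=2 y=0 heading=E
no rival 3-sequence matches.

back(1), move(4), turn(left)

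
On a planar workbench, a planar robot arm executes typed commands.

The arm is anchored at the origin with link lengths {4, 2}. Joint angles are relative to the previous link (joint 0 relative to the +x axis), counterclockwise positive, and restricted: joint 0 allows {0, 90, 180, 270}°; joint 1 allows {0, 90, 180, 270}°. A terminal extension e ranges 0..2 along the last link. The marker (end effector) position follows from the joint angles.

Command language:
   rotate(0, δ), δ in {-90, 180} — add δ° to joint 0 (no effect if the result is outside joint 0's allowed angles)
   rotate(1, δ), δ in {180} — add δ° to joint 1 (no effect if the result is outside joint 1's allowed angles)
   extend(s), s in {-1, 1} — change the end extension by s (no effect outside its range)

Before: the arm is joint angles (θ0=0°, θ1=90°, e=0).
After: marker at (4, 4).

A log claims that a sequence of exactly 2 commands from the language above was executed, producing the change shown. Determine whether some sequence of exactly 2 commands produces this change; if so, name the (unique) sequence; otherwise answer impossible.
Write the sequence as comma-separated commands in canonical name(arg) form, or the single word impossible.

begin: joint angles (θ0=0°, θ1=90°, e=0)
1. extend(1) → joint angles (θ0=0°, θ1=90°, e=1)
2. extend(1) → joint angles (θ0=0°, θ1=90°, e=2)
all 25 alternatives checked — unique.

extend(1), extend(1)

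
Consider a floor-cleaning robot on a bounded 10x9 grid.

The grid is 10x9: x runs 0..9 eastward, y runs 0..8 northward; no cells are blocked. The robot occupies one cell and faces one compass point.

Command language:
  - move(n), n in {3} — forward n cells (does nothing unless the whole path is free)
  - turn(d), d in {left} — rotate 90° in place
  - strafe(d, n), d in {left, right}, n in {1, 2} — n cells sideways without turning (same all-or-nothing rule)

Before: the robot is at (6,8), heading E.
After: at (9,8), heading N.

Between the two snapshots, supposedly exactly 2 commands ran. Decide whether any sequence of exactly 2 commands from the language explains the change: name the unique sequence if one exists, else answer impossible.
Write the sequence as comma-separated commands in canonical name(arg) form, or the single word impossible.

key: cell and facing (now N) both changed — the 2 commands mix motion and turning
start: at (6,8), heading E
1. move(3) → at (9,8), heading E
2. turn(left) → at (9,8), heading N
uniquely the one of 36 2-step routes that fits.

move(3), turn(left)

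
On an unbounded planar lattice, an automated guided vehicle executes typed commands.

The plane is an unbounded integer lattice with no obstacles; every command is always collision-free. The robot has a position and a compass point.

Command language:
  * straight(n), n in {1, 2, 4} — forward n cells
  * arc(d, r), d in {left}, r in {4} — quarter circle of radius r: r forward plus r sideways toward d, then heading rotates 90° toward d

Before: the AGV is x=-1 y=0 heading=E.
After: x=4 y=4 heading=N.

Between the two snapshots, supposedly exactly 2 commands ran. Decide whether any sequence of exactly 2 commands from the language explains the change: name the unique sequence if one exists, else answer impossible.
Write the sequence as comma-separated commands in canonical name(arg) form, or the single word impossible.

key: position moved to (4,4) AND the heading swung to N — translation plus rotation needed
begin: x=-1 y=0 heading=E
step 1 (straight(1)): x=0 y=0 heading=E
step 2 (arc(left, 4)): x=4 y=4 heading=N
all 16 alternatives checked — unique.

straight(1), arc(left, 4)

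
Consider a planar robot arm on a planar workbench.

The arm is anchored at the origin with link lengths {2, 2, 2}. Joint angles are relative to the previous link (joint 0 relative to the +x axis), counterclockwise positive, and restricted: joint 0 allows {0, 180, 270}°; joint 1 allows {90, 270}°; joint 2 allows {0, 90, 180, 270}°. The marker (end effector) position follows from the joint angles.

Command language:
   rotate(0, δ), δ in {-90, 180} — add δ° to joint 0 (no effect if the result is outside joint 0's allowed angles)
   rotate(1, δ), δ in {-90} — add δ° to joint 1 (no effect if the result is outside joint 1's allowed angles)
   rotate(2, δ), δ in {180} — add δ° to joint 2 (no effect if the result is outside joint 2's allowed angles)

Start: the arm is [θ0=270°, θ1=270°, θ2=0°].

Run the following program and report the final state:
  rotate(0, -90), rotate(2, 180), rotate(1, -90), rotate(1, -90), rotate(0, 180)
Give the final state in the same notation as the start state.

from: [θ0=270°, θ1=270°, θ2=0°]
1. rotate(0, -90) → [θ0=180°, θ1=270°, θ2=0°]
2. rotate(2, 180) → [θ0=180°, θ1=270°, θ2=180°]
3. rotate(1, -90) → [θ0=180°, θ1=270°, θ2=180°]
4. rotate(1, -90) → [θ0=180°, θ1=270°, θ2=180°]
5. rotate(0, 180) → [θ0=0°, θ1=270°, θ2=180°]

[θ0=0°, θ1=270°, θ2=180°]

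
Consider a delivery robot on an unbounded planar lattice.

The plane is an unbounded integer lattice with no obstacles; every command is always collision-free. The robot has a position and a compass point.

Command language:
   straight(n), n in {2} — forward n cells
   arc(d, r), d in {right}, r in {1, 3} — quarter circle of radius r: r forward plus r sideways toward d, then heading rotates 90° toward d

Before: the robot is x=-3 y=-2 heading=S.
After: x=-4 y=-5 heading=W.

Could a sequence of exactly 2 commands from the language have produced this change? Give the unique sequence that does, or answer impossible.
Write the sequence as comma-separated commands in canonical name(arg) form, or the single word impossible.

key: order matters: swapping straight(2) and arc(right, 1) lands elsewhere
begin: x=-3 y=-2 heading=S
[1] after straight(2): x=-3 y=-4 heading=S
[2] after arc(right, 1): x=-4 y=-5 heading=W
no other 2-command option fits: unique.

straight(2), arc(right, 1)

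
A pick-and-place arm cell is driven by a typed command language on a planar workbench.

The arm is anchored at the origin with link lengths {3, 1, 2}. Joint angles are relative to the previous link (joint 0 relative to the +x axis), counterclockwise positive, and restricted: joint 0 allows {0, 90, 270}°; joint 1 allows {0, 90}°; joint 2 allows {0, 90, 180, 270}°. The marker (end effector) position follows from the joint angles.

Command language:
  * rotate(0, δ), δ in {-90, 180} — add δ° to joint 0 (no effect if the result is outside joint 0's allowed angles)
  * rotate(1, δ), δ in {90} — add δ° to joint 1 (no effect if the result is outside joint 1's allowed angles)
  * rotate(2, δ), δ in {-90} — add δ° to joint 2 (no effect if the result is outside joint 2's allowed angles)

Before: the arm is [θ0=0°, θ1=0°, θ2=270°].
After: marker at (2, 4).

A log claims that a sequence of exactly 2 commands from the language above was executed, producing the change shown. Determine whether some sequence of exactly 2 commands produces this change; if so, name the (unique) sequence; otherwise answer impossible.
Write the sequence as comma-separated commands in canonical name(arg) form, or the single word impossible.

key: order matters: swapping rotate(0, -90) and rotate(0, 180) lands elsewhere
begin: [θ0=0°, θ1=0°, θ2=270°]
1. rotate(0, -90) → [θ0=270°, θ1=0°, θ2=270°]
2. rotate(0, 180) → [θ0=90°, θ1=0°, θ2=270°]
uniquely the one of 16 2-step routes that fits.

rotate(0, -90), rotate(0, 180)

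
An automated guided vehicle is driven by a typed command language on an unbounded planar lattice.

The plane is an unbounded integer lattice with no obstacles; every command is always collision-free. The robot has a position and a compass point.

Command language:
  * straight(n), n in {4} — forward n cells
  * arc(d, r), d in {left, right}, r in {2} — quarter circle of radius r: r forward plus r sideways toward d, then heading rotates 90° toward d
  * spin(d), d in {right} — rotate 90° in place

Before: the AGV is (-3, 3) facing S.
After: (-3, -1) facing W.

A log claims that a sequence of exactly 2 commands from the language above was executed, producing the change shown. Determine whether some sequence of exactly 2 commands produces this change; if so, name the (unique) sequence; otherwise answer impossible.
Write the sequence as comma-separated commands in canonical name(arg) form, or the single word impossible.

straight(4), spin(right)

key: cell and facing (now W) both changed — the 2 commands mix motion and turning
start: (-3, 3) facing S
step 1 (straight(4)): (-3, -1) facing S
step 2 (spin(right)): (-3, -1) facing W
uniquely the one of 16 2-step routes that fits.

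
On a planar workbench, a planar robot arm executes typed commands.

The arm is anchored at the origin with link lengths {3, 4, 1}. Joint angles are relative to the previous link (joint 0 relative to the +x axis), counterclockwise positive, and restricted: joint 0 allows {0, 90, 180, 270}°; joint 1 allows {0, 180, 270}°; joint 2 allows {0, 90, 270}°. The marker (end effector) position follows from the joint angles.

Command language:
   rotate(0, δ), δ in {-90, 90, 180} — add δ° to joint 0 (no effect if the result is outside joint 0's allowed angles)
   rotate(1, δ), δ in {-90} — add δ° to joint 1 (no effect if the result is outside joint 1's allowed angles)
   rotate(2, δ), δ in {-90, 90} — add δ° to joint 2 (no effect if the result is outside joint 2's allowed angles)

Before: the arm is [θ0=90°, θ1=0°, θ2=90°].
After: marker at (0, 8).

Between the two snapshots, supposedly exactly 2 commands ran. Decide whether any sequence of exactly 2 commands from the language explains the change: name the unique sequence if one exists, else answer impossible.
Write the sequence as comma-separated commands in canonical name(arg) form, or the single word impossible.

rotate(2, 90), rotate(2, -90)

key: order matters: swapping rotate(2, 90) and rotate(2, -90) lands elsewhere
from: [θ0=90°, θ1=0°, θ2=90°]
t=1 rotate(2, 90) ⇒ [θ0=90°, θ1=0°, θ2=90°]
t=2 rotate(2, -90) ⇒ [θ0=90°, θ1=0°, θ2=0°]
uniquely the one of 36 2-step routes that fits.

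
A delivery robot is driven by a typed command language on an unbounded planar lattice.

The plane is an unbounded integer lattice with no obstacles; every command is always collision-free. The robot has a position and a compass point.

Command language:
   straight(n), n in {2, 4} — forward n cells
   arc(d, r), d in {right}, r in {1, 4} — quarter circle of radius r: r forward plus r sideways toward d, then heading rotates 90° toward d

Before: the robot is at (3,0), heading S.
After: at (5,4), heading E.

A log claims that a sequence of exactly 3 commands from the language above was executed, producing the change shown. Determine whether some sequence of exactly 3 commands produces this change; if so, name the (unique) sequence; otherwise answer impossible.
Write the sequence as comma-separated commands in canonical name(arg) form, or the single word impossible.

key: order matters: swapping arc(right, 1) and arc(right, 4) lands elsewhere
initial: at (3,0), heading S
step 1 (arc(right, 1)): at (2,-1), heading W
step 2 (arc(right, 1)): at (1,0), heading N
step 3 (arc(right, 4)): at (5,4), heading E
uniquely the one of 64 3-step routes that fits.

arc(right, 1), arc(right, 1), arc(right, 4)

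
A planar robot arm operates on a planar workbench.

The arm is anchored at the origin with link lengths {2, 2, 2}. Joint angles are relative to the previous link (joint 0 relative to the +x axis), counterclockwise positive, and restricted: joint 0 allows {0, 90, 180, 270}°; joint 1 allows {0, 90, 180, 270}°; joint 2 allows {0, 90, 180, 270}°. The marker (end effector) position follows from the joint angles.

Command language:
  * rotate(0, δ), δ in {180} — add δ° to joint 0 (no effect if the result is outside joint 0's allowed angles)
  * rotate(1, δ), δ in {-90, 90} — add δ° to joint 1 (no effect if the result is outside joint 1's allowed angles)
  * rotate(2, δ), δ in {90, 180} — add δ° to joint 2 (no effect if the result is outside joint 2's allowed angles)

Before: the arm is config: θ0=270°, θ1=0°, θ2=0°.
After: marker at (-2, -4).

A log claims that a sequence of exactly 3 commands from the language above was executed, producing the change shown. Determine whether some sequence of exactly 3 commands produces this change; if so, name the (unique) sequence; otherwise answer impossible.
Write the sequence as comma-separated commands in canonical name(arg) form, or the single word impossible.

start: config: θ0=270°, θ1=0°, θ2=0°
1. rotate(2, 90) → config: θ0=270°, θ1=0°, θ2=90°
2. rotate(2, 90) → config: θ0=270°, θ1=0°, θ2=180°
3. rotate(2, 90) → config: θ0=270°, θ1=0°, θ2=270°
no rival 3-sequence matches.

rotate(2, 90), rotate(2, 90), rotate(2, 90)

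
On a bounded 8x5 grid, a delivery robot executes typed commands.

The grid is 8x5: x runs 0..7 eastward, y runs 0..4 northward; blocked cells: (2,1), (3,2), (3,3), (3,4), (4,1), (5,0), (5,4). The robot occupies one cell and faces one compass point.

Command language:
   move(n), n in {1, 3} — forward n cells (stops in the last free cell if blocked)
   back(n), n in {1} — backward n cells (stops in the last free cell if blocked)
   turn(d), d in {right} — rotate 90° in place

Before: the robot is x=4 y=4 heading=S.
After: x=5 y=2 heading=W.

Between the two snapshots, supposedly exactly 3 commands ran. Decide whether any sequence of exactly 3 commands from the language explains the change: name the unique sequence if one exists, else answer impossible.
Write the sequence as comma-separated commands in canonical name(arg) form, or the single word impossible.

move(3), turn(right), back(1)

key: order matters: swapping move(3) and back(1) lands elsewhere
from: x=4 y=4 heading=S
t=1 move(3) ⇒ x=4 y=2 heading=S
t=2 turn(right) ⇒ x=4 y=2 heading=W
t=3 back(1) ⇒ x=5 y=2 heading=W
all 64 alternatives checked — unique.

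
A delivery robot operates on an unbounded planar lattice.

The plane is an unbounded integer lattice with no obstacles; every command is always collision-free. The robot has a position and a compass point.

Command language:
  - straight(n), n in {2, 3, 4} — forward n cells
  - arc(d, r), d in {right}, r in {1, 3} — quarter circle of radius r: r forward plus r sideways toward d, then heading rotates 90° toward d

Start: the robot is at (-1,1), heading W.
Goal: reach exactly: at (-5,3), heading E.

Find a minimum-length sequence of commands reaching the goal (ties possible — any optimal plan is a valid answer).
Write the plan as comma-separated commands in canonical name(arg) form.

t0: at (-1,1), heading W
[1] after straight(4): at (-5,1), heading W
[2] after arc(right, 1): at (-6,2), heading N
[3] after arc(right, 1): at (-5,3), heading E
nothing shorter than 3 reaches the goal.

straight(4), arc(right, 1), arc(right, 1)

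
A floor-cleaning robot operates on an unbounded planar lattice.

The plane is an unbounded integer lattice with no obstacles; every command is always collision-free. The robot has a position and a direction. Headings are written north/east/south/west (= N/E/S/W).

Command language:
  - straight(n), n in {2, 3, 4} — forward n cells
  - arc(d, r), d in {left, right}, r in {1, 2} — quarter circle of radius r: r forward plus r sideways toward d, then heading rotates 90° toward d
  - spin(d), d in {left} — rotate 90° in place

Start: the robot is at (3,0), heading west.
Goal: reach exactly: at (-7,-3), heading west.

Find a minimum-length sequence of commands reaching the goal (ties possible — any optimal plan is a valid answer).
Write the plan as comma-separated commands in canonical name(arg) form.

begin: at (3,0), heading west
step 1 (arc(left, 1)): at (2,-1), heading south
step 2 (arc(right, 2)): at (0,-3), heading west
step 3 (straight(4)): at (-4,-3), heading west
step 4 (straight(3)): at (-7,-3), heading west
no 3-step plan works, so 4 is optimal.

arc(left, 1), arc(right, 2), straight(4), straight(3)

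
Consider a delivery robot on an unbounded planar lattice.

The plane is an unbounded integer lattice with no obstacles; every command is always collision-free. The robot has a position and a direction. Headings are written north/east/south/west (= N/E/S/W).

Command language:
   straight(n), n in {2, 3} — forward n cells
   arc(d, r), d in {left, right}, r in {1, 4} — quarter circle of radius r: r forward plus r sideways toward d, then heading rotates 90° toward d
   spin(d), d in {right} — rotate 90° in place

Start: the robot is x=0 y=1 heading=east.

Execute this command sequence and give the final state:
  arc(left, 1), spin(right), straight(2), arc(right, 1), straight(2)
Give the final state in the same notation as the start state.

begin: x=0 y=1 heading=east
step 1 (arc(left, 1)): x=1 y=2 heading=north
step 2 (spin(right)): x=1 y=2 heading=east
step 3 (straight(2)): x=3 y=2 heading=east
step 4 (arc(right, 1)): x=4 y=1 heading=south
step 5 (straight(2)): x=4 y=-1 heading=south

x=4 y=-1 heading=south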